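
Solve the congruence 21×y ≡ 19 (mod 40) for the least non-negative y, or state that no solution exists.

39

gcd(21, 40) = 1, so a unique solution mod 40 exists.
21⁻¹ ≡ 21 (mod 40).
y ≡ 21×19 ≡ 39 (mod 40).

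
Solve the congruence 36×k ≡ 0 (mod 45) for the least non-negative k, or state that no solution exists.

gcd(36, 45) = 9, and 9 | 0, so solutions exist.
Divide through by 9: 4×k ≡ 0 (mod 5).
4⁻¹ ≡ 4 (mod 5).
k ≡ 4×0 ≡ 0 (mod 5).
The smallest non-negative solution is k = 0.

0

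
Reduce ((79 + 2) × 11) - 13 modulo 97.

79 + 2 = 81
81 × 11 = 891 ≡ 18 (mod 97)
18 - 13 = 5

5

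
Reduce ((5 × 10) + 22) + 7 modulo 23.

10

5 × 10 = 50 ≡ 4 (mod 23)
4 + 22 = 26 ≡ 3 (mod 23)
3 + 7 = 10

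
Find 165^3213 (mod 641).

545

165^1 ≡ 165 (mod 641)
165^2 ≡ 165^2 = 27225 ≡ 303 (mod 641)
165^4 ≡ 303^2 = 91809 ≡ 146 (mod 641)
165^8 ≡ 146^2 = 21316 ≡ 163 (mod 641)
165^16 ≡ 163^2 = 26569 ≡ 288 (mod 641)
165^32 ≡ 288^2 = 82944 ≡ 255 (mod 641)
165^64 ≡ 255^2 = 65025 ≡ 284 (mod 641)
165^128 ≡ 284^2 = 80656 ≡ 531 (mod 641)
165^256 ≡ 531^2 = 281961 ≡ 562 (mod 641)
165^512 ≡ 562^2 = 315844 ≡ 472 (mod 641)
165^1024 ≡ 472^2 = 222784 ≡ 357 (mod 641)
165^2048 ≡ 357^2 = 127449 ≡ 531 (mod 641)
165^3213 = 165^2048 * 165^1024 * 165^128 * 165^8 * 165^4 * 165^1 ≡ 531 * 357 * 531 * 163 * 146 * 165 (mod 641).
Accumulate the product:
531 * 357 = 189567 ≡ 472
472 * 531 = 250632 ≡ 1
1 * 163 = 163
163 * 146 = 23798 ≡ 81
81 * 165 = 13365 ≡ 545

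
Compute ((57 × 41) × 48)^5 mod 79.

57 × 41 = 2337 ≡ 46 (mod 79)
46 × 48 = 2208 ≡ 75 (mod 79)
(75)^5 ≡ 3 (mod 79)

3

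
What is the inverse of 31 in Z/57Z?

Run the extended Euclidean algorithm:
57 = 1·31 + 26
31 = 1·26 + 5
26 = 5·5 + 1
5 = 5·1 + 0
gcd(31, 57) = 1, so the inverse exists.
Back-substitute for 1:
1 = 1·26 − 5·5
  = −5·31 + 6·26
  = 6·57 − 11·31
So 31⁻¹ ≡ −11 ≡ 46 (mod 57).

46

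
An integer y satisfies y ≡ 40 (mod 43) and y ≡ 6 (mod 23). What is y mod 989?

43⁻¹ mod 23: 43·15 ≡ 1 (mod 23), so 43⁻¹ ≡ 15.
y = 40 + 43·((6 − 40)·15 mod 23) = 40 + 43·19 = 857.

857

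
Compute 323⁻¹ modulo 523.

By the extended Euclidean algorithm:
523 = 1×323 + 200
323 = 1×200 + 123
200 = 1×123 + 77
123 = 1×77 + 46
77 = 1×46 + 31
46 = 1×31 + 15
31 = 2×15 + 1
15 = 15×1 + 0
gcd(323, 523) = 1, so the inverse exists.
Back-substitute for 1:
1 = 1×31 − 2×15
  = −2×46 + 3×31
  = 3×77 − 5×46
  = −5×123 + 8×77
  = 8×200 − 13×123
  = −13×323 + 21×200
  = 21×523 − 34×323
So 323⁻¹ ≡ −34 ≡ 489 (mod 523).

489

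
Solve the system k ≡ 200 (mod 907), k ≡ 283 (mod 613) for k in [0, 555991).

149855

907⁻¹ mod 613: 907*98 ≡ 1 (mod 613), so 907⁻¹ ≡ 98.
k = 200 + 907*((283 − 200)*98 mod 613) = 200 + 907*165 = 149855.
Check: 149855 mod 907 = 200, 149855 mod 613 = 283. ✓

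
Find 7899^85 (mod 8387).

Using repeated squaring:
85 in binary is 1010101, i.e. 85 = 64 + 16 + 4 + 1.
7899^1 ≡ 7899 (mod 8387)
7899^2 ≡ 7899^2 = 62394201 ≡ 3308 (mod 8387)
7899^4 ≡ 3308^2 = 10942864 ≡ 6216 (mod 8387)
7899^8 ≡ 6216^2 = 38638656 ≡ 8134 (mod 8387)
7899^16 ≡ 8134^2 = 66161956 ≡ 5300 (mod 8387)
7899^32 ≡ 5300^2 = 28090000 ≡ 1937 (mod 8387)
7899^64 ≡ 1937^2 = 3751969 ≡ 2980 (mod 8387)
7899^85 = 7899^64 · 7899^16 · 7899^4 · 7899^1 ≡ 2980 · 5300 · 6216 · 7899 (mod 8387).
Accumulate the product:
2980 · 5300 = 15794000 ≡ 1279
1279 · 6216 = 7950264 ≡ 7775
7775 · 7899 = 61414725 ≡ 5111

5111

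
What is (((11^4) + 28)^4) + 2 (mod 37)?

14

(11)^4 ≡ 26 (mod 37)
26 + 28 = 54 ≡ 17 (mod 37)
(17)^4 ≡ 12 (mod 37)
12 + 2 = 14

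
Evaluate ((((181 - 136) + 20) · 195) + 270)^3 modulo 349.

181 - 136 = 45
45 + 20 = 65
65 · 195 = 12675 ≡ 111 (mod 349)
111 + 270 = 381 ≡ 32 (mod 349)
(32)^3 ≡ 311 (mod 349)

311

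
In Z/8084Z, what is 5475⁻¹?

3523

Run the extended Euclidean algorithm:
8084 = 1×5475 + 2609
5475 = 2×2609 + 257
2609 = 10×257 + 39
257 = 6×39 + 23
39 = 1×23 + 16
23 = 1×16 + 7
16 = 2×7 + 2
7 = 3×2 + 1
2 = 2×1 + 0
gcd(5475, 8084) = 1, so the inverse exists.
Bézout: 1 = −2386×8084 + 3523×5475.
So 5475⁻¹ ≡ 3523 (mod 8084).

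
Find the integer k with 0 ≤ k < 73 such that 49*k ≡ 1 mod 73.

Apply the Euclidean algorithm and back-substitute:
73 = 1×49 + 24
49 = 2×24 + 1
24 = 24×1 + 0
gcd(49, 73) = 1, so the inverse exists.
Back-substitute for 1:
1 = 1×49 − 2×24
  = −2×73 + 3×49
So 49⁻¹ ≡ 3 (mod 73).

3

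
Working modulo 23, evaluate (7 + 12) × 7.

18

7 + 12 = 19
19 × 7 = 133 ≡ 18 (mod 23)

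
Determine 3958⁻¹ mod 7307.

Run the extended Euclidean algorithm:
7307 = 1*3958 + 3349
3958 = 1*3349 + 609
3349 = 5*609 + 304
609 = 2*304 + 1
304 = 304*1 + 0
gcd(3958, 7307) = 1, so the inverse exists.
Bézout: 1 = −13*7307 + 24*3958.
So 3958⁻¹ ≡ 24 (mod 7307).

24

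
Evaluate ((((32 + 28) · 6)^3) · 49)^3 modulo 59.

13

32 + 28 = 60 ≡ 1 (mod 59)
1 · 6 = 6
(6)^3 ≡ 39 (mod 59)
39 · 49 = 1911 ≡ 23 (mod 59)
(23)^3 ≡ 13 (mod 59)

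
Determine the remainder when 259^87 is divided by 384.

By square-and-multiply:
87 in binary is 1010111, i.e. 87 = 64 + 16 + 4 + 2 + 1.
259^1 ≡ 259 (mod 384)
259^2 ≡ 259^2 = 67081 ≡ 265 (mod 384)
259^4 ≡ 265^2 = 70225 ≡ 337 (mod 384)
259^8 ≡ 337^2 = 113569 ≡ 289 (mod 384)
259^16 ≡ 289^2 = 83521 ≡ 193 (mod 384)
259^32 ≡ 193^2 = 37249 ≡ 1 (mod 384)
259^64 ≡ 1^2 = 1 (mod 384)
259^87 = 259^64 × 259^16 × 259^4 × 259^2 × 259^1 ≡ 1 × 193 × 337 × 265 × 259 (mod 384).
Accumulate the product:
1 × 193 = 193
193 × 337 = 65041 ≡ 145
145 × 265 = 38425 ≡ 25
25 × 259 = 6475 ≡ 331

331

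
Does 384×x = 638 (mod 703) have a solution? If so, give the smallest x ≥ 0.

gcd(384, 703) = 1, so a unique solution mod 703 exists.
384⁻¹ ≡ 119 (mod 703).
x ≡ 119×638 ≡ 701 (mod 703).

701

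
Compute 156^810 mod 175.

1

810 in binary is 1100101010, i.e. 810 = 512 + 256 + 32 + 8 + 2.
156^1 ≡ 156 (mod 175)
156^2 ≡ 156^2 = 24336 ≡ 11 (mod 175)
156^4 ≡ 11^2 = 121 (mod 175)
156^8 ≡ 121^2 = 14641 ≡ 116 (mod 175)
156^16 ≡ 116^2 = 13456 ≡ 156 (mod 175)
156^32 ≡ 156^2 = 24336 ≡ 11 (mod 175)
156^64 ≡ 11^2 = 121 (mod 175)
156^128 ≡ 121^2 = 14641 ≡ 116 (mod 175)
156^256 ≡ 116^2 = 13456 ≡ 156 (mod 175)
156^512 ≡ 156^2 = 24336 ≡ 11 (mod 175)
156^810 = 156^512 × 156^256 × 156^32 × 156^8 × 156^2 ≡ 11 × 156 × 11 × 116 × 11 (mod 175).
Accumulate the product:
11 × 156 = 1716 ≡ 141
141 × 11 = 1551 ≡ 151
151 × 116 = 17516 ≡ 16
16 × 11 = 176 ≡ 1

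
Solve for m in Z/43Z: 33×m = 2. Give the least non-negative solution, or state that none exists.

17

gcd(33, 43) = 1, so a unique solution mod 43 exists.
33⁻¹ ≡ 30 (mod 43).
m ≡ 30×2 ≡ 17 (mod 43).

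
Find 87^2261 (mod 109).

28

Compute successive squares:
87^1 ≡ 87 (mod 109)
87^2 ≡ 87^2 = 7569 ≡ 48 (mod 109)
87^4 ≡ 48^2 = 2304 ≡ 15 (mod 109)
87^8 ≡ 15^2 = 225 ≡ 7 (mod 109)
87^16 ≡ 7^2 = 49 (mod 109)
87^32 ≡ 49^2 = 2401 ≡ 3 (mod 109)
87^64 ≡ 3^2 = 9 (mod 109)
87^128 ≡ 9^2 = 81 (mod 109)
87^256 ≡ 81^2 = 6561 ≡ 21 (mod 109)
87^512 ≡ 21^2 = 441 ≡ 5 (mod 109)
87^1024 ≡ 5^2 = 25 (mod 109)
87^2048 ≡ 25^2 = 625 ≡ 80 (mod 109)
87^2261 = 87^2048 * 87^128 * 87^64 * 87^16 * 87^4 * 87^1 ≡ 80 * 81 * 9 * 49 * 15 * 87 (mod 109).
Accumulate the product:
80 * 81 = 6480 ≡ 49
49 * 9 = 441 ≡ 5
5 * 49 = 245 ≡ 27
27 * 15 = 405 ≡ 78
78 * 87 = 6786 ≡ 28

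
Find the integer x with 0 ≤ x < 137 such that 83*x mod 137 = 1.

137 = 1*83 + 54
83 = 1*54 + 29
54 = 1*29 + 25
29 = 1*25 + 4
25 = 6*4 + 1
4 = 4*1 + 0
gcd(83, 137) = 1, so the inverse exists.
Bézout: 1 = 20*137 − 33*83.
So 83⁻¹ ≡ −33 ≡ 104 (mod 137).

104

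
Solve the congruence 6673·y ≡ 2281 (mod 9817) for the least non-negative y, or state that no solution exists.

gcd(6673, 9817) = 1, so a unique solution mod 9817 exists.
6673⁻¹ ≡ 153 (mod 9817).
y ≡ 153·2281 ≡ 5398 (mod 9817).

5398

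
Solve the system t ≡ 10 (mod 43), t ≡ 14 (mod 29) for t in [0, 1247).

913

43⁻¹ mod 29: 43*27 ≡ 1 (mod 29), so 43⁻¹ ≡ 27.
t = 10 + 43*((14 − 10)*27 mod 29) = 10 + 43*21 = 913.
Check: 913 mod 43 = 10, 913 mod 29 = 14. ✓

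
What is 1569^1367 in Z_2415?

309

Using repeated squaring:
1367 in binary is 10101010111, i.e. 1367 = 1024 + 256 + 64 + 16 + 4 + 2 + 1.
1569^1 ≡ 1569 (mod 2415)
1569^2 ≡ 1569^2 = 2461761 ≡ 876 (mod 2415)
1569^4 ≡ 876^2 = 767376 ≡ 1821 (mod 2415)
1569^8 ≡ 1821^2 = 3316041 ≡ 246 (mod 2415)
1569^16 ≡ 246^2 = 60516 ≡ 141 (mod 2415)
1569^32 ≡ 141^2 = 19881 ≡ 561 (mod 2415)
1569^64 ≡ 561^2 = 314721 ≡ 771 (mod 2415)
1569^128 ≡ 771^2 = 594441 ≡ 351 (mod 2415)
1569^256 ≡ 351^2 = 123201 ≡ 36 (mod 2415)
1569^512 ≡ 36^2 = 1296 (mod 2415)
1569^1024 ≡ 1296^2 = 1679616 ≡ 1191 (mod 2415)
1569^1367 = 1569^1024 * 1569^256 * 1569^64 * 1569^16 * 1569^4 * 1569^2 * 1569^1 ≡ 1191 * 36 * 771 * 141 * 1821 * 876 * 1569 (mod 2415).
Accumulate the product:
1191 * 36 = 42876 ≡ 1821
1821 * 771 = 1403991 ≡ 876
876 * 141 = 123516 ≡ 351
351 * 1821 = 639171 ≡ 1611
1611 * 876 = 1411236 ≡ 876
876 * 1569 = 1374444 ≡ 309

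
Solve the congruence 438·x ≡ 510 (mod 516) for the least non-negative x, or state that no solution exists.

53

gcd(438, 516) = 6, and 6 | 510, so solutions exist.
Divide through by 6: 73·x ≡ 85 mod 86.
73⁻¹ ≡ 33 (mod 86).
x ≡ 33·85 ≡ 53 (mod 86).
The smallest non-negative solution is x = 53.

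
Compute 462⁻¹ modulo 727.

310

By the extended Euclidean algorithm:
727 = 1×462 + 265
462 = 1×265 + 197
265 = 1×197 + 68
197 = 2×68 + 61
68 = 1×61 + 7
61 = 8×7 + 5
7 = 1×5 + 2
5 = 2×2 + 1
2 = 2×1 + 0
gcd(462, 727) = 1, so the inverse exists.
Bézout: 1 = −197×727 + 310×462.
So 462⁻¹ ≡ 310 (mod 727).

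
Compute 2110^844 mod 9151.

Compute successive squares:
2110^1 ≡ 2110 (mod 9151)
2110^2 ≡ 2110^2 = 4452100 ≡ 4714 (mod 9151)
2110^4 ≡ 4714^2 = 22221796 ≡ 3168 (mod 9151)
2110^8 ≡ 3168^2 = 10036224 ≡ 6728 (mod 9151)
2110^16 ≡ 6728^2 = 45265984 ≡ 5138 (mod 9151)
2110^32 ≡ 5138^2 = 26399044 ≡ 7560 (mod 9151)
2110^64 ≡ 7560^2 = 57153600 ≡ 5605 (mod 9151)
2110^128 ≡ 5605^2 = 31416025 ≡ 642 (mod 9151)
2110^256 ≡ 642^2 = 412164 ≡ 369 (mod 9151)
2110^512 ≡ 369^2 = 136161 ≡ 8047 (mod 9151)
2110^844 = 2110^512 × 2110^256 × 2110^64 × 2110^8 × 2110^4 ≡ 8047 × 369 × 5605 × 6728 × 3168 (mod 9151).
Accumulate the product:
8047 × 369 = 2969343 ≡ 4419
4419 × 5605 = 24768495 ≡ 5889
5889 × 6728 = 39621192 ≡ 6513
6513 × 3168 = 20633184 ≡ 6830

6830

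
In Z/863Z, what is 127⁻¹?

299

863 = 6*127 + 101
127 = 1*101 + 26
101 = 3*26 + 23
26 = 1*23 + 3
23 = 7*3 + 2
3 = 1*2 + 1
2 = 2*1 + 0
gcd(127, 863) = 1, so the inverse exists.
Back-substitute for 1:
1 = 1*3 − 1*2
  = −1*23 + 8*3
  = 8*26 − 9*23
  = −9*101 + 35*26
  = 35*127 − 44*101
  = −44*863 + 299*127
So 127⁻¹ ≡ 299 (mod 863).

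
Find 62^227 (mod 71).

By square-and-multiply:
227 in binary is 11100011, i.e. 227 = 128 + 64 + 32 + 2 + 1.
62^1 ≡ 62 (mod 71)
62^2 ≡ 62^2 = 3844 ≡ 10 (mod 71)
62^4 ≡ 10^2 = 100 ≡ 29 (mod 71)
62^8 ≡ 29^2 = 841 ≡ 60 (mod 71)
62^16 ≡ 60^2 = 3600 ≡ 50 (mod 71)
62^32 ≡ 50^2 = 2500 ≡ 15 (mod 71)
62^64 ≡ 15^2 = 225 ≡ 12 (mod 71)
62^128 ≡ 12^2 = 144 ≡ 2 (mod 71)
62^227 = 62^128 · 62^64 · 62^32 · 62^2 · 62^1 ≡ 2 · 12 · 15 · 10 · 62 (mod 71).
Accumulate the product:
2 · 12 = 24
24 · 15 = 360 ≡ 5
5 · 10 = 50
50 · 62 = 3100 ≡ 47

47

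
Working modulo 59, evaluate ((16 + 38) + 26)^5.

16 + 38 = 54
54 + 26 = 80 ≡ 21 (mod 59)
(21)^5 ≡ 3 (mod 59)

3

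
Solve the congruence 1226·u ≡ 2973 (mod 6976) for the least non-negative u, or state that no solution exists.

gcd(1226, 6976) = 2, and 2 does not divide 2973.
So the congruence has no solution.

no solution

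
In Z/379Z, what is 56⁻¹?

Apply the Euclidean algorithm and back-substitute:
379 = 6·56 + 43
56 = 1·43 + 13
43 = 3·13 + 4
13 = 3·4 + 1
4 = 4·1 + 0
gcd(56, 379) = 1, so the inverse exists.
Bézout: 1 = −13·379 + 88·56.
So 56⁻¹ ≡ 88 (mod 379).

88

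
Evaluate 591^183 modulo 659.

422

By square-and-multiply:
591^1 ≡ 591 (mod 659)
591^2 ≡ 591^2 = 349281 ≡ 11 (mod 659)
591^4 ≡ 11^2 = 121 (mod 659)
591^8 ≡ 121^2 = 14641 ≡ 143 (mod 659)
591^16 ≡ 143^2 = 20449 ≡ 20 (mod 659)
591^32 ≡ 20^2 = 400 (mod 659)
591^64 ≡ 400^2 = 160000 ≡ 522 (mod 659)
591^128 ≡ 522^2 = 272484 ≡ 317 (mod 659)
591^183 = 591^128 × 591^32 × 591^16 × 591^4 × 591^2 × 591^1 ≡ 317 × 400 × 20 × 121 × 11 × 591 (mod 659).
Accumulate the product:
317 × 400 = 126800 ≡ 272
272 × 20 = 5440 ≡ 168
168 × 121 = 20328 ≡ 558
558 × 11 = 6138 ≡ 207
207 × 591 = 122337 ≡ 422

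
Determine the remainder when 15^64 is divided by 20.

By square-and-multiply:
15^1 ≡ 15 (mod 20)
15^2 ≡ 15^2 = 225 ≡ 5 (mod 20)
15^4 ≡ 5^2 = 25 ≡ 5 (mod 20)
15^8 ≡ 5^2 = 25 ≡ 5 (mod 20)
15^16 ≡ 5^2 = 25 ≡ 5 (mod 20)
15^32 ≡ 5^2 = 25 ≡ 5 (mod 20)
15^64 ≡ 5^2 = 25 ≡ 5 (mod 20)
So 15^64 ≡ 5 (mod 20).

5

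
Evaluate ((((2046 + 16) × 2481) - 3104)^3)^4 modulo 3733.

1773

2046 + 16 = 2062
2062 × 2481 = 5115822 ≡ 1612 (mod 3733)
1612 - 3104 = -1492 ≡ 2241 (mod 3733)
(2241)^3 ≡ 3675 (mod 3733)
(3675)^4 ≡ 1773 (mod 3733)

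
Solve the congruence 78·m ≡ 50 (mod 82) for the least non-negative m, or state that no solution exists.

8

gcd(78, 82) = 2, and 2 | 50, so solutions exist.
Divide through by 2: 39·m ≡ 25 mod 41.
39⁻¹ ≡ 20 (mod 41).
m ≡ 20·25 ≡ 8 (mod 41).
The smallest non-negative solution is m = 8.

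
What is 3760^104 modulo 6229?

4856

104 in binary is 1101000, i.e. 104 = 64 + 32 + 8.
3760^1 ≡ 3760 (mod 6229)
3760^2 ≡ 3760^2 = 14137600 ≡ 3999 (mod 6229)
3760^4 ≡ 3999^2 = 15992001 ≡ 2158 (mod 6229)
3760^8 ≡ 2158^2 = 4656964 ≡ 3901 (mod 6229)
3760^16 ≡ 3901^2 = 15217801 ≡ 354 (mod 6229)
3760^32 ≡ 354^2 = 125316 ≡ 736 (mod 6229)
3760^64 ≡ 736^2 = 541696 ≡ 6002 (mod 6229)
3760^104 = 3760^64 × 3760^32 × 3760^8 ≡ 6002 × 736 × 3901 (mod 6229).
Accumulate the product:
6002 × 736 = 4417472 ≡ 1111
1111 × 3901 = 4334011 ≡ 4856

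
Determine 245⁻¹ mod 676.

149

By the extended Euclidean algorithm:
676 = 2·245 + 186
245 = 1·186 + 59
186 = 3·59 + 9
59 = 6·9 + 5
9 = 1·5 + 4
5 = 1·4 + 1
4 = 4·1 + 0
gcd(245, 676) = 1, so the inverse exists.
Bézout: 1 = −54·676 + 149·245.
So 245⁻¹ ≡ 149 (mod 676).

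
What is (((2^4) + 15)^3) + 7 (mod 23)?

13

(2)^4 ≡ 16 (mod 23)
16 + 15 = 31 ≡ 8 (mod 23)
(8)^3 ≡ 6 (mod 23)
6 + 7 = 13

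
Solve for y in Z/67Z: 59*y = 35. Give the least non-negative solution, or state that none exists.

gcd(59, 67) = 1, so a unique solution mod 67 exists.
59⁻¹ ≡ 25 (mod 67).
y ≡ 25*35 ≡ 4 (mod 67).

4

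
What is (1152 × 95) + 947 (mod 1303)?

935

1152 × 95 = 109440 ≡ 1291 (mod 1303)
1291 + 947 = 2238 ≡ 935 (mod 1303)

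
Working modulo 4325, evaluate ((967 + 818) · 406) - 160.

2275

967 + 818 = 1785
1785 · 406 = 724710 ≡ 2435 (mod 4325)
2435 - 160 = 2275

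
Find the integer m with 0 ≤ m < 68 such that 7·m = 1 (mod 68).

68 = 9*7 + 5
7 = 1*5 + 2
5 = 2*2 + 1
2 = 2*1 + 0
gcd(7, 68) = 1, so the inverse exists.
Bézout: 1 = 3*68 − 29*7.
So 7⁻¹ ≡ −29 ≡ 39 (mod 68).

39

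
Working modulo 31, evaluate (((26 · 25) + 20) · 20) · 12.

26 · 25 = 650 ≡ 30 (mod 31)
30 + 20 = 50 ≡ 19 (mod 31)
19 · 20 = 380 ≡ 8 (mod 31)
8 · 12 = 96 ≡ 3 (mod 31)

3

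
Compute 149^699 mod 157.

By square-and-multiply:
699 in binary is 1010111011, i.e. 699 = 512 + 128 + 32 + 16 + 8 + 2 + 1.
149^1 ≡ 149 (mod 157)
149^2 ≡ 149^2 = 22201 ≡ 64 (mod 157)
149^4 ≡ 64^2 = 4096 ≡ 14 (mod 157)
149^8 ≡ 14^2 = 196 ≡ 39 (mod 157)
149^16 ≡ 39^2 = 1521 ≡ 108 (mod 157)
149^32 ≡ 108^2 = 11664 ≡ 46 (mod 157)
149^64 ≡ 46^2 = 2116 ≡ 75 (mod 157)
149^128 ≡ 75^2 = 5625 ≡ 130 (mod 157)
149^256 ≡ 130^2 = 16900 ≡ 101 (mod 157)
149^512 ≡ 101^2 = 10201 ≡ 153 (mod 157)
149^699 = 149^512 * 149^128 * 149^32 * 149^16 * 149^8 * 149^2 * 149^1 ≡ 153 * 130 * 46 * 108 * 39 * 64 * 149 (mod 157).
Accumulate the product:
153 * 130 = 19890 ≡ 108
108 * 46 = 4968 ≡ 101
101 * 108 = 10908 ≡ 75
75 * 39 = 2925 ≡ 99
99 * 64 = 6336 ≡ 56
56 * 149 = 8344 ≡ 23

23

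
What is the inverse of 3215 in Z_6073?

3028

Apply the Euclidean algorithm and back-substitute:
6073 = 1*3215 + 2858
3215 = 1*2858 + 357
2858 = 8*357 + 2
357 = 178*2 + 1
2 = 2*1 + 0
gcd(3215, 6073) = 1, so the inverse exists.
Bézout: 1 = −1603*6073 + 3028*3215.
So 3215⁻¹ ≡ 3028 (mod 6073).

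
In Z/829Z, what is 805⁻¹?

Apply the Euclidean algorithm and back-substitute:
829 = 1×805 + 24
805 = 33×24 + 13
24 = 1×13 + 11
13 = 1×11 + 2
11 = 5×2 + 1
2 = 2×1 + 0
gcd(805, 829) = 1, so the inverse exists.
Bézout: 1 = 369×829 − 380×805.
So 805⁻¹ ≡ −380 ≡ 449 (mod 829).

449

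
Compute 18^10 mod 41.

By square-and-multiply:
10 in binary is 1010, i.e. 10 = 8 + 2.
18^1 ≡ 18 (mod 41)
18^2 ≡ 18^2 = 324 ≡ 37 (mod 41)
18^4 ≡ 37^2 = 1369 ≡ 16 (mod 41)
18^8 ≡ 16^2 = 256 ≡ 10 (mod 41)
18^10 = 18^8 · 18^2 ≡ 10 · 37 (mod 41).
10 · 37 = 370 ≡ 1 (mod 41).

1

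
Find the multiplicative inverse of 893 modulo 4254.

3125

Apply the Euclidean algorithm and back-substitute:
4254 = 4*893 + 682
893 = 1*682 + 211
682 = 3*211 + 49
211 = 4*49 + 15
49 = 3*15 + 4
15 = 3*4 + 3
4 = 1*3 + 1
3 = 3*1 + 0
gcd(893, 4254) = 1, so the inverse exists.
Bézout: 1 = 237*4254 − 1129*893.
So 893⁻¹ ≡ −1129 ≡ 3125 (mod 4254).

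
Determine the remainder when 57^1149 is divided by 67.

Using repeated squaring:
1149 in binary is 10001111101, i.e. 1149 = 1024 + 64 + 32 + 16 + 8 + 4 + 1.
57^1 ≡ 57 (mod 67)
57^2 ≡ 57^2 = 3249 ≡ 33 (mod 67)
57^4 ≡ 33^2 = 1089 ≡ 17 (mod 67)
57^8 ≡ 17^2 = 289 ≡ 21 (mod 67)
57^16 ≡ 21^2 = 441 ≡ 39 (mod 67)
57^32 ≡ 39^2 = 1521 ≡ 47 (mod 67)
57^64 ≡ 47^2 = 2209 ≡ 65 (mod 67)
57^128 ≡ 65^2 = 4225 ≡ 4 (mod 67)
57^256 ≡ 4^2 = 16 (mod 67)
57^512 ≡ 16^2 = 256 ≡ 55 (mod 67)
57^1024 ≡ 55^2 = 3025 ≡ 10 (mod 67)
57^1149 = 57^1024 × 57^64 × 57^32 × 57^16 × 57^8 × 57^4 × 57^1 ≡ 10 × 65 × 47 × 39 × 21 × 17 × 57 (mod 67).
Accumulate the product:
10 × 65 = 650 ≡ 47
47 × 47 = 2209 ≡ 65
65 × 39 = 2535 ≡ 56
56 × 21 = 1176 ≡ 37
37 × 17 = 629 ≡ 26
26 × 57 = 1482 ≡ 8

8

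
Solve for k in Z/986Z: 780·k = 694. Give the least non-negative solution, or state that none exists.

gcd(780, 986) = 2, and 2 | 694, so solutions exist.
Divide through by 2: 390·k ≡ 347 mod 493.
390⁻¹ ≡ 67 (mod 493).
k ≡ 67·347 ≡ 78 (mod 493).
The smallest non-negative solution is k = 78.

78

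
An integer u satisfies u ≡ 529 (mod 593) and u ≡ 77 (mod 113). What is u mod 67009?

593⁻¹ mod 113: 593·109 ≡ 1 (mod 113), so 593⁻¹ ≡ 109.
u = 529 + 593·((77 − 529)·109 mod 113) = 529 + 593·0 = 529.
Check: 529 mod 593 = 529, 529 mod 113 = 77. ✓

529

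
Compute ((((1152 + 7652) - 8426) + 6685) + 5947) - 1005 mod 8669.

3336

1152 + 7652 = 8804 ≡ 135 (mod 8669)
135 - 8426 = -8291 ≡ 378 (mod 8669)
378 + 6685 = 7063
7063 + 5947 = 13010 ≡ 4341 (mod 8669)
4341 - 1005 = 3336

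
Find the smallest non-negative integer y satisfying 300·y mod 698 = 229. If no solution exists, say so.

no solution

gcd(300, 698) = 2, and 2 does not divide 229.
So the congruence has no solution.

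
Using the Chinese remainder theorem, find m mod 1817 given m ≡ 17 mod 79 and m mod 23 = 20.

79⁻¹ mod 23: 79·7 ≡ 1 (mod 23), so 79⁻¹ ≡ 7.
m = 17 + 79·((20 − 17)·7 mod 23) = 17 + 79·21 = 1676.

1676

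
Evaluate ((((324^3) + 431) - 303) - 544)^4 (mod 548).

4

(324)^3 ≡ 56 (mod 548)
56 + 431 = 487
487 - 303 = 184
184 - 544 = -360 ≡ 188 (mod 548)
(188)^4 ≡ 4 (mod 548)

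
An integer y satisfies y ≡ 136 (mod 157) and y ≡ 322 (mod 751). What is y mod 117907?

157⁻¹ mod 751: 157·464 ≡ 1 (mod 751), so 157⁻¹ ≡ 464.
y = 136 + 157·((322 − 136)·464 mod 751) = 136 + 157·690 = 108466.

108466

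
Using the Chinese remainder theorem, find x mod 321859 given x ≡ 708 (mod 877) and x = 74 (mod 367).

877⁻¹ mod 367: 877*77 ≡ 1 (mod 367), so 877⁻¹ ≡ 77.
x = 708 + 877*((74 − 708)*77 mod 367) = 708 + 877*360 = 316428.

316428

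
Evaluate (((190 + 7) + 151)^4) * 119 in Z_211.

190 + 7 = 197
197 + 151 = 348 ≡ 137 (mod 211)
(137)^4 ≡ 100 (mod 211)
100 * 119 = 11900 ≡ 84 (mod 211)

84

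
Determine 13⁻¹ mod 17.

4

Run the extended Euclidean algorithm:
17 = 1*13 + 4
13 = 3*4 + 1
4 = 4*1 + 0
gcd(13, 17) = 1, so the inverse exists.
Back-substitute for 1:
1 = 1*13 − 3*4
  = −3*17 + 4*13
So 13⁻¹ ≡ 4 (mod 17).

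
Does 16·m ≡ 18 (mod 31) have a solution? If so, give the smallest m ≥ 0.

5

gcd(16, 31) = 1, so a unique solution mod 31 exists.
16⁻¹ ≡ 2 (mod 31).
m ≡ 2·18 ≡ 5 (mod 31).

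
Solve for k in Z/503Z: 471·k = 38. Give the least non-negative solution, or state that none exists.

156

gcd(471, 503) = 1, so a unique solution mod 503 exists.
471⁻¹ ≡ 110 (mod 503).
k ≡ 110·38 ≡ 156 (mod 503).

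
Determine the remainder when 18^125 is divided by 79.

18^1 ≡ 18 (mod 79)
18^2 ≡ 18^2 = 324 ≡ 8 (mod 79)
18^4 ≡ 8^2 = 64 (mod 79)
18^8 ≡ 64^2 = 4096 ≡ 67 (mod 79)
18^16 ≡ 67^2 = 4489 ≡ 65 (mod 79)
18^32 ≡ 65^2 = 4225 ≡ 38 (mod 79)
18^64 ≡ 38^2 = 1444 ≡ 22 (mod 79)
18^125 = 18^64 * 18^32 * 18^16 * 18^8 * 18^4 * 18^1 ≡ 22 * 38 * 65 * 67 * 64 * 18 (mod 79).
Accumulate the product:
22 * 38 = 836 ≡ 46
46 * 65 = 2990 ≡ 67
67 * 67 = 4489 ≡ 65
65 * 64 = 4160 ≡ 52
52 * 18 = 936 ≡ 67

67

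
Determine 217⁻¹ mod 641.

By the extended Euclidean algorithm:
641 = 2*217 + 207
217 = 1*207 + 10
207 = 20*10 + 7
10 = 1*7 + 3
7 = 2*3 + 1
3 = 3*1 + 0
gcd(217, 641) = 1, so the inverse exists.
Bézout: 1 = 65*641 − 192*217.
So 217⁻¹ ≡ −192 ≡ 449 (mod 641).

449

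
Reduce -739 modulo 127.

-739 = -6*127 + 23, so -739 ≡ 23 (mod 127).

23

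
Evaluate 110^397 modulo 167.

Using repeated squaring:
397 in binary is 110001101, i.e. 397 = 256 + 128 + 8 + 4 + 1.
110^1 ≡ 110 (mod 167)
110^2 ≡ 110^2 = 12100 ≡ 76 (mod 167)
110^4 ≡ 76^2 = 5776 ≡ 98 (mod 167)
110^8 ≡ 98^2 = 9604 ≡ 85 (mod 167)
110^16 ≡ 85^2 = 7225 ≡ 44 (mod 167)
110^32 ≡ 44^2 = 1936 ≡ 99 (mod 167)
110^64 ≡ 99^2 = 9801 ≡ 115 (mod 167)
110^128 ≡ 115^2 = 13225 ≡ 32 (mod 167)
110^256 ≡ 32^2 = 1024 ≡ 22 (mod 167)
110^397 = 110^256 × 110^128 × 110^8 × 110^4 × 110^1 ≡ 22 × 32 × 85 × 98 × 110 (mod 167).
Accumulate the product:
22 × 32 = 704 ≡ 36
36 × 85 = 3060 ≡ 54
54 × 98 = 5292 ≡ 115
115 × 110 = 12650 ≡ 125

125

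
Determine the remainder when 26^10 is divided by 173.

150

10 in binary is 1010, i.e. 10 = 8 + 2.
26^1 ≡ 26 (mod 173)
26^2 ≡ 26^2 = 676 ≡ 157 (mod 173)
26^4 ≡ 157^2 = 24649 ≡ 83 (mod 173)
26^8 ≡ 83^2 = 6889 ≡ 142 (mod 173)
26^10 = 26^8 × 26^2 ≡ 142 × 157 (mod 173).
142 × 157 = 22294 ≡ 150 (mod 173).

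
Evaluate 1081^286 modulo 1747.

286 in binary is 100011110, i.e. 286 = 256 + 16 + 8 + 4 + 2.
1081^1 ≡ 1081 (mod 1747)
1081^2 ≡ 1081^2 = 1168561 ≡ 1565 (mod 1747)
1081^4 ≡ 1565^2 = 2449225 ≡ 1678 (mod 1747)
1081^8 ≡ 1678^2 = 2815684 ≡ 1267 (mod 1747)
1081^16 ≡ 1267^2 = 1605289 ≡ 1543 (mod 1747)
1081^32 ≡ 1543^2 = 2380849 ≡ 1435 (mod 1747)
1081^64 ≡ 1435^2 = 2059225 ≡ 1259 (mod 1747)
1081^128 ≡ 1259^2 = 1585081 ≡ 552 (mod 1747)
1081^256 ≡ 552^2 = 304704 ≡ 726 (mod 1747)
1081^286 = 1081^256 * 1081^16 * 1081^8 * 1081^4 * 1081^2 ≡ 726 * 1543 * 1267 * 1678 * 1565 (mod 1747).
Accumulate the product:
726 * 1543 = 1120218 ≡ 391
391 * 1267 = 495397 ≡ 996
996 * 1678 = 1671288 ≡ 1156
1156 * 1565 = 1809140 ≡ 995

995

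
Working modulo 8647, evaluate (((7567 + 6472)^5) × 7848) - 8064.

8187

7567 + 6472 = 14039 ≡ 5392 (mod 8647)
(5392)^5 ≡ 1116 (mod 8647)
1116 × 7848 = 8758368 ≡ 7604 (mod 8647)
7604 - 8064 = -460 ≡ 8187 (mod 8647)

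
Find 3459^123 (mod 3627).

123 in binary is 1111011, i.e. 123 = 64 + 32 + 16 + 8 + 2 + 1.
3459^1 ≡ 3459 (mod 3627)
3459^2 ≡ 3459^2 = 11964681 ≡ 2835 (mod 3627)
3459^4 ≡ 2835^2 = 8037225 ≡ 3420 (mod 3627)
3459^8 ≡ 3420^2 = 11696400 ≡ 2952 (mod 3627)
3459^16 ≡ 2952^2 = 8714304 ≡ 2250 (mod 3627)
3459^32 ≡ 2250^2 = 5062500 ≡ 2835 (mod 3627)
3459^64 ≡ 2835^2 = 8037225 ≡ 3420 (mod 3627)
3459^123 = 3459^64 * 3459^32 * 3459^16 * 3459^8 * 3459^2 * 3459^1 ≡ 3420 * 2835 * 2250 * 2952 * 2835 * 3459 (mod 3627).
Accumulate the product:
3420 * 2835 = 9695700 ≡ 729
729 * 2250 = 1640250 ≡ 846
846 * 2952 = 2497392 ≡ 2016
2016 * 2835 = 5715360 ≡ 2835
2835 * 3459 = 9806265 ≡ 2484

2484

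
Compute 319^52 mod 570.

481

Compute successive squares:
319^1 ≡ 319 (mod 570)
319^2 ≡ 319^2 = 101761 ≡ 301 (mod 570)
319^4 ≡ 301^2 = 90601 ≡ 541 (mod 570)
319^8 ≡ 541^2 = 292681 ≡ 271 (mod 570)
319^16 ≡ 271^2 = 73441 ≡ 481 (mod 570)
319^32 ≡ 481^2 = 231361 ≡ 511 (mod 570)
319^52 = 319^32 · 319^16 · 319^4 ≡ 511 · 481 · 541 (mod 570).
Accumulate the product:
511 · 481 = 245791 ≡ 121
121 · 541 = 65461 ≡ 481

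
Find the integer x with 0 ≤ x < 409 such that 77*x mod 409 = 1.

409 = 5·77 + 24
77 = 3·24 + 5
24 = 4·5 + 4
5 = 1·4 + 1
4 = 4·1 + 0
gcd(77, 409) = 1, so the inverse exists.
Bézout: 1 = −16·409 + 85·77.
So 77⁻¹ ≡ 85 (mod 409).

85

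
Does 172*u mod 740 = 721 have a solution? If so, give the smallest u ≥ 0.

gcd(172, 740) = 4, and 4 does not divide 721.
So the congruence has no solution.

no solution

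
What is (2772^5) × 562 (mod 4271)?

(2772)^5 ≡ 385 (mod 4271)
385 × 562 = 216370 ≡ 2820 (mod 4271)

2820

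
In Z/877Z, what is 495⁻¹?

163

Run the extended Euclidean algorithm:
877 = 1*495 + 382
495 = 1*382 + 113
382 = 3*113 + 43
113 = 2*43 + 27
43 = 1*27 + 16
27 = 1*16 + 11
16 = 1*11 + 5
11 = 2*5 + 1
5 = 5*1 + 0
gcd(495, 877) = 1, so the inverse exists.
Back-substitute for 1:
1 = 1*11 − 2*5
  = −2*16 + 3*11
  = 3*27 − 5*16
  = −5*43 + 8*27
  = 8*113 − 21*43
  = −21*382 + 71*113
  = 71*495 − 92*382
  = −92*877 + 163*495
So 495⁻¹ ≡ 163 (mod 877).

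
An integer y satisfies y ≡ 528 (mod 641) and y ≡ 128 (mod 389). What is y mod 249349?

641⁻¹ mod 389: 641·159 ≡ 1 (mod 389), so 641⁻¹ ≡ 159.
y = 528 + 641·((128 − 528)·159 mod 389) = 528 + 641·196 = 126164.
Check: 126164 mod 641 = 528, 126164 mod 389 = 128. ✓

126164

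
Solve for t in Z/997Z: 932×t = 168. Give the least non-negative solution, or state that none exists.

gcd(932, 997) = 1, so a unique solution mod 997 exists.
932⁻¹ ≡ 46 (mod 997).
t ≡ 46×168 ≡ 749 (mod 997).

749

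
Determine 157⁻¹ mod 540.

By the extended Euclidean algorithm:
540 = 3*157 + 69
157 = 2*69 + 19
69 = 3*19 + 12
19 = 1*12 + 7
12 = 1*7 + 5
7 = 1*5 + 2
5 = 2*2 + 1
2 = 2*1 + 0
gcd(157, 540) = 1, so the inverse exists.
Back-substitute for 1:
1 = 1*5 − 2*2
  = −2*7 + 3*5
  = 3*12 − 5*7
  = −5*19 + 8*12
  = 8*69 − 29*19
  = −29*157 + 66*69
  = 66*540 − 227*157
So 157⁻¹ ≡ −227 ≡ 313 (mod 540).

313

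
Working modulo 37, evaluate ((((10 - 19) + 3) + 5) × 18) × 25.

31

10 - 19 = -9 ≡ 28 (mod 37)
28 + 3 = 31
31 + 5 = 36
36 × 18 = 648 ≡ 19 (mod 37)
19 × 25 = 475 ≡ 31 (mod 37)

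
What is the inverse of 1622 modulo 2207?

2124

2207 = 1×1622 + 585
1622 = 2×585 + 452
585 = 1×452 + 133
452 = 3×133 + 53
133 = 2×53 + 27
53 = 1×27 + 26
27 = 1×26 + 1
26 = 26×1 + 0
gcd(1622, 2207) = 1, so the inverse exists.
Back-substitute for 1:
1 = 1×27 − 1×26
  = −1×53 + 2×27
  = 2×133 − 5×53
  = −5×452 + 17×133
  = 17×585 − 22×452
  = −22×1622 + 61×585
  = 61×2207 − 83×1622
So 1622⁻¹ ≡ −83 ≡ 2124 (mod 2207).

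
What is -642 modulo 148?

-642 = -5·148 + 98, so -642 ≡ 98 (mod 148).

98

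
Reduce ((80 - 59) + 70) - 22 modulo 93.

80 - 59 = 21
21 + 70 = 91
91 - 22 = 69

69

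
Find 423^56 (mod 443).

145

By square-and-multiply:
56 in binary is 111000, i.e. 56 = 32 + 16 + 8.
423^1 ≡ 423 (mod 443)
423^2 ≡ 423^2 = 178929 ≡ 400 (mod 443)
423^4 ≡ 400^2 = 160000 ≡ 77 (mod 443)
423^8 ≡ 77^2 = 5929 ≡ 170 (mod 443)
423^16 ≡ 170^2 = 28900 ≡ 105 (mod 443)
423^32 ≡ 105^2 = 11025 ≡ 393 (mod 443)
423^56 = 423^32 × 423^16 × 423^8 ≡ 393 × 105 × 170 (mod 443).
Accumulate the product:
393 × 105 = 41265 ≡ 66
66 × 170 = 11220 ≡ 145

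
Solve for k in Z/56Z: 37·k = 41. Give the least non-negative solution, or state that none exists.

45

gcd(37, 56) = 1, so a unique solution mod 56 exists.
37⁻¹ ≡ 53 (mod 56).
k ≡ 53·41 ≡ 45 (mod 56).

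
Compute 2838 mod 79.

2838 = 35*79 + 73, so 2838 ≡ 73 (mod 79).

73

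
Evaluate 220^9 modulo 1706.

9 in binary is 1001, i.e. 9 = 8 + 1.
220^1 ≡ 220 (mod 1706)
220^2 ≡ 220^2 = 48400 ≡ 632 (mod 1706)
220^4 ≡ 632^2 = 399424 ≡ 220 (mod 1706)
220^8 ≡ 220^2 = 48400 ≡ 632 (mod 1706)
220^9 = 220^8 × 220^1 ≡ 632 × 220 (mod 1706).
632 × 220 = 139040 ≡ 854 (mod 1706).

854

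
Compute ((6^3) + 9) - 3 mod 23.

(6)^3 ≡ 9 (mod 23)
9 + 9 = 18
18 - 3 = 15

15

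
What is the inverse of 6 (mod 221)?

37

By the extended Euclidean algorithm:
221 = 36×6 + 5
6 = 1×5 + 1
5 = 5×1 + 0
gcd(6, 221) = 1, so the inverse exists.
Back-substitute for 1:
1 = 1×6 − 1×5
  = −1×221 + 37×6
So 6⁻¹ ≡ 37 (mod 221).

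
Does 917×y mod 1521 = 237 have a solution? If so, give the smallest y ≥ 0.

123

gcd(917, 1521) = 1, so a unique solution mod 1521 exists.
917⁻¹ ≡ 899 (mod 1521).
y ≡ 899×237 ≡ 123 (mod 1521).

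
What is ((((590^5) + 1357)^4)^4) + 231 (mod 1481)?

(590)^5 ≡ 227 (mod 1481)
227 + 1357 = 1584 ≡ 103 (mod 1481)
(103)^4 ≡ 805 (mod 1481)
(805)^4 ≡ 1362 (mod 1481)
1362 + 231 = 1593 ≡ 112 (mod 1481)

112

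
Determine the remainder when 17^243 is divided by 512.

By square-and-multiply:
17^1 ≡ 17 (mod 512)
17^2 ≡ 17^2 = 289 (mod 512)
17^4 ≡ 289^2 = 83521 ≡ 65 (mod 512)
17^8 ≡ 65^2 = 4225 ≡ 129 (mod 512)
17^16 ≡ 129^2 = 16641 ≡ 257 (mod 512)
17^32 ≡ 257^2 = 66049 ≡ 1 (mod 512)
17^64 ≡ 1^2 = 1 (mod 512)
17^128 ≡ 1^2 = 1 (mod 512)
17^243 = 17^128 × 17^64 × 17^32 × 17^16 × 17^2 × 17^1 ≡ 1 × 1 × 1 × 257 × 289 × 17 (mod 512).
Accumulate the product:
1 × 1 = 1
1 × 1 = 1
1 × 257 = 257
257 × 289 = 74273 ≡ 33
33 × 17 = 561 ≡ 49

49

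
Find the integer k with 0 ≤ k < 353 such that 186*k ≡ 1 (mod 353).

353 = 1×186 + 167
186 = 1×167 + 19
167 = 8×19 + 15
19 = 1×15 + 4
15 = 3×4 + 3
4 = 1×3 + 1
3 = 3×1 + 0
gcd(186, 353) = 1, so the inverse exists.
Back-substitute for 1:
1 = 1×4 − 1×3
  = −1×15 + 4×4
  = 4×19 − 5×15
  = −5×167 + 44×19
  = 44×186 − 49×167
  = −49×353 + 93×186
So 186⁻¹ ≡ 93 (mod 353).

93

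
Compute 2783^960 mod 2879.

960 in binary is 1111000000, i.e. 960 = 512 + 256 + 128 + 64.
2783^1 ≡ 2783 (mod 2879)
2783^2 ≡ 2783^2 = 7745089 ≡ 579 (mod 2879)
2783^4 ≡ 579^2 = 335241 ≡ 1277 (mod 2879)
2783^8 ≡ 1277^2 = 1630729 ≡ 1215 (mod 2879)
2783^16 ≡ 1215^2 = 1476225 ≡ 2177 (mod 2879)
2783^32 ≡ 2177^2 = 4739329 ≡ 495 (mod 2879)
2783^64 ≡ 495^2 = 245025 ≡ 310 (mod 2879)
2783^128 ≡ 310^2 = 96100 ≡ 1093 (mod 2879)
2783^256 ≡ 1093^2 = 1194649 ≡ 2743 (mod 2879)
2783^512 ≡ 2743^2 = 7524049 ≡ 1222 (mod 2879)
2783^960 = 2783^512 * 2783^256 * 2783^128 * 2783^64 ≡ 1222 * 2743 * 1093 * 310 (mod 2879).
Accumulate the product:
1222 * 2743 = 3351946 ≡ 790
790 * 1093 = 863470 ≡ 2649
2649 * 310 = 821190 ≡ 675

675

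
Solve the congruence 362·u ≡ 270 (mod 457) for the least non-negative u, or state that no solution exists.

gcd(362, 457) = 1, so a unique solution mod 457 exists.
362⁻¹ ≡ 279 (mod 457).
u ≡ 279·270 ≡ 382 (mod 457).

382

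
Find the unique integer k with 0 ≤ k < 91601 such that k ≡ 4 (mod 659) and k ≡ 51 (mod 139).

659⁻¹ mod 139: 659×27 ≡ 1 (mod 139), so 659⁻¹ ≡ 27.
k = 4 + 659×((51 − 4)×27 mod 139) = 4 + 659×18 = 11866.

11866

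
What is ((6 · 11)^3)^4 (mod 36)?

6 · 11 = 66 ≡ 30 (mod 36)
(30)^3 ≡ 0 (mod 36)
(0)^4 ≡ 0 (mod 36)

0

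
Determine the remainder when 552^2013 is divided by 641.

Compute successive squares:
2013 in binary is 11111011101, i.e. 2013 = 1024 + 512 + 256 + 128 + 64 + 16 + 8 + 4 + 1.
552^1 ≡ 552 (mod 641)
552^2 ≡ 552^2 = 304704 ≡ 229 (mod 641)
552^4 ≡ 229^2 = 52441 ≡ 520 (mod 641)
552^8 ≡ 520^2 = 270400 ≡ 539 (mod 641)
552^16 ≡ 539^2 = 290521 ≡ 148 (mod 641)
552^32 ≡ 148^2 = 21904 ≡ 110 (mod 641)
552^64 ≡ 110^2 = 12100 ≡ 562 (mod 641)
552^128 ≡ 562^2 = 315844 ≡ 472 (mod 641)
552^256 ≡ 472^2 = 222784 ≡ 357 (mod 641)
552^512 ≡ 357^2 = 127449 ≡ 531 (mod 641)
552^1024 ≡ 531^2 = 281961 ≡ 562 (mod 641)
552^2013 = 552^1024 × 552^512 × 552^256 × 552^128 × 552^64 × 552^16 × 552^8 × 552^4 × 552^1 ≡ 562 × 531 × 357 × 472 × 562 × 148 × 539 × 520 × 552 (mod 641).
Accumulate the product:
562 × 531 = 298422 ≡ 357
357 × 357 = 127449 ≡ 531
531 × 472 = 250632 ≡ 1
1 × 562 = 562
562 × 148 = 83176 ≡ 487
487 × 539 = 262493 ≡ 324
324 × 520 = 168480 ≡ 538
538 × 552 = 296976 ≡ 193

193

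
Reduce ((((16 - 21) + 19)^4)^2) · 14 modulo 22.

16 - 21 = -5 ≡ 17 (mod 22)
17 + 19 = 36 ≡ 14 (mod 22)
(14)^4 ≡ 4 (mod 22)
(4)^2 ≡ 16 (mod 22)
16 · 14 = 224 ≡ 4 (mod 22)

4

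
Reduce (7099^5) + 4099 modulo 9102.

5192

(7099)^5 ≡ 1093 (mod 9102)
1093 + 4099 = 5192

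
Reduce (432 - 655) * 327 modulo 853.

437

432 - 655 = -223 ≡ 630 (mod 853)
630 * 327 = 206010 ≡ 437 (mod 853)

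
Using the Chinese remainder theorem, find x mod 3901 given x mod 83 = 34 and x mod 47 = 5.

83⁻¹ mod 47: 83*17 ≡ 1 (mod 47), so 83⁻¹ ≡ 17.
x = 34 + 83*((5 − 34)*17 mod 47) = 34 + 83*24 = 2026.
Check: 2026 mod 83 = 34, 2026 mod 47 = 5. ✓

2026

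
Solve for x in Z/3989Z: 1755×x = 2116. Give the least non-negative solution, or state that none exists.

2731

gcd(1755, 3989) = 1, so a unique solution mod 3989 exists.
1755⁻¹ ≡ 991 (mod 3989).
x ≡ 991×2116 ≡ 2731 (mod 3989).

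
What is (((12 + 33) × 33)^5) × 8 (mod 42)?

12 + 33 = 45 ≡ 3 (mod 42)
3 × 33 = 99 ≡ 15 (mod 42)
(15)^5 ≡ 15 (mod 42)
15 × 8 = 120 ≡ 36 (mod 42)

36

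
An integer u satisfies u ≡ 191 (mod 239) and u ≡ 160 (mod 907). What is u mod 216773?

12858

239⁻¹ mod 907: 239·759 ≡ 1 (mod 907), so 239⁻¹ ≡ 759.
u = 191 + 239·((160 − 191)·759 mod 907) = 191 + 239·53 = 12858.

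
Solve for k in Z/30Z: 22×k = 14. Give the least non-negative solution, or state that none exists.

gcd(22, 30) = 2, and 2 | 14, so solutions exist.
Divide through by 2: 11×k ≡ 7 (mod 15).
11⁻¹ ≡ 11 (mod 15).
k ≡ 11×7 ≡ 2 (mod 15).
The smallest non-negative solution is k = 2.

2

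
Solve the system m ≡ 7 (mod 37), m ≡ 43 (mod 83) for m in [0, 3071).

37⁻¹ mod 83: 37·9 ≡ 1 (mod 83), so 37⁻¹ ≡ 9.
m = 7 + 37·((43 − 7)·9 mod 83) = 7 + 37·75 = 2782.

2782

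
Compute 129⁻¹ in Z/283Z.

Apply the Euclidean algorithm and back-substitute:
283 = 2*129 + 25
129 = 5*25 + 4
25 = 6*4 + 1
4 = 4*1 + 0
gcd(129, 283) = 1, so the inverse exists.
Bézout: 1 = 31*283 − 68*129.
So 129⁻¹ ≡ −68 ≡ 215 (mod 283).

215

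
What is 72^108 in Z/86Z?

Using repeated squaring:
108 in binary is 1101100, i.e. 108 = 64 + 32 + 8 + 4.
72^1 ≡ 72 (mod 86)
72^2 ≡ 72^2 = 5184 ≡ 24 (mod 86)
72^4 ≡ 24^2 = 576 ≡ 60 (mod 86)
72^8 ≡ 60^2 = 3600 ≡ 74 (mod 86)
72^16 ≡ 74^2 = 5476 ≡ 58 (mod 86)
72^32 ≡ 58^2 = 3364 ≡ 10 (mod 86)
72^64 ≡ 10^2 = 100 ≡ 14 (mod 86)
72^108 = 72^64 * 72^32 * 72^8 * 72^4 ≡ 14 * 10 * 74 * 60 (mod 86).
Accumulate the product:
14 * 10 = 140 ≡ 54
54 * 74 = 3996 ≡ 40
40 * 60 = 2400 ≡ 78

78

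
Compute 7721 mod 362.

119

7721 = 21×362 + 119, so 7721 ≡ 119 (mod 362).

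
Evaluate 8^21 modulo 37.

6

By square-and-multiply:
21 in binary is 10101, i.e. 21 = 16 + 4 + 1.
8^1 ≡ 8 (mod 37)
8^2 ≡ 8^2 = 64 ≡ 27 (mod 37)
8^4 ≡ 27^2 = 729 ≡ 26 (mod 37)
8^8 ≡ 26^2 = 676 ≡ 10 (mod 37)
8^16 ≡ 10^2 = 100 ≡ 26 (mod 37)
8^21 = 8^16 × 8^4 × 8^1 ≡ 26 × 26 × 8 (mod 37).
Accumulate the product:
26 × 26 = 676 ≡ 10
10 × 8 = 80 ≡ 6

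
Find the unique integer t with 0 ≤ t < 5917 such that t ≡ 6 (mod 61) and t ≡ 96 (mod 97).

61⁻¹ mod 97: 61*35 ≡ 1 (mod 97), so 61⁻¹ ≡ 35.
t = 6 + 61*((96 − 6)*35 mod 97) = 6 + 61*46 = 2812.

2812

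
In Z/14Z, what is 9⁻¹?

By the extended Euclidean algorithm:
14 = 1*9 + 5
9 = 1*5 + 4
5 = 1*4 + 1
4 = 4*1 + 0
gcd(9, 14) = 1, so the inverse exists.
Bézout: 1 = 2*14 − 3*9.
So 9⁻¹ ≡ −3 ≡ 11 (mod 14).

11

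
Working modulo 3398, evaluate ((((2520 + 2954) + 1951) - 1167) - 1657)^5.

2333

2520 + 2954 = 5474 ≡ 2076 (mod 3398)
2076 + 1951 = 4027 ≡ 629 (mod 3398)
629 - 1167 = -538 ≡ 2860 (mod 3398)
2860 - 1657 = 1203
(1203)^5 ≡ 2333 (mod 3398)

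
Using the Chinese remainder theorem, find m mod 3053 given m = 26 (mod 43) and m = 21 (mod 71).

43⁻¹ mod 71: 43·38 ≡ 1 (mod 71), so 43⁻¹ ≡ 38.
m = 26 + 43·((21 − 26)·38 mod 71) = 26 + 43·23 = 1015.

1015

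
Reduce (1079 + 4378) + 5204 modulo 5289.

83

1079 + 4378 = 5457 ≡ 168 (mod 5289)
168 + 5204 = 5372 ≡ 83 (mod 5289)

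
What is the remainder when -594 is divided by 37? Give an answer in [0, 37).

35

-594 = -17·37 + 35, so -594 ≡ 35 (mod 37).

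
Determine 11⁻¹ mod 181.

33

Run the extended Euclidean algorithm:
181 = 16·11 + 5
11 = 2·5 + 1
5 = 5·1 + 0
gcd(11, 181) = 1, so the inverse exists.
Bézout: 1 = −2·181 + 33·11.
So 11⁻¹ ≡ 33 (mod 181).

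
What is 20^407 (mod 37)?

5

By square-and-multiply:
407 in binary is 110010111, i.e. 407 = 256 + 128 + 16 + 4 + 2 + 1.
20^1 ≡ 20 (mod 37)
20^2 ≡ 20^2 = 400 ≡ 30 (mod 37)
20^4 ≡ 30^2 = 900 ≡ 12 (mod 37)
20^8 ≡ 12^2 = 144 ≡ 33 (mod 37)
20^16 ≡ 33^2 = 1089 ≡ 16 (mod 37)
20^32 ≡ 16^2 = 256 ≡ 34 (mod 37)
20^64 ≡ 34^2 = 1156 ≡ 9 (mod 37)
20^128 ≡ 9^2 = 81 ≡ 7 (mod 37)
20^256 ≡ 7^2 = 49 ≡ 12 (mod 37)
20^407 = 20^256 · 20^128 · 20^16 · 20^4 · 20^2 · 20^1 ≡ 12 · 7 · 16 · 12 · 30 · 20 (mod 37).
Accumulate the product:
12 · 7 = 84 ≡ 10
10 · 16 = 160 ≡ 12
12 · 12 = 144 ≡ 33
33 · 30 = 990 ≡ 28
28 · 20 = 560 ≡ 5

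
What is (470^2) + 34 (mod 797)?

(470)^2 ≡ 131 (mod 797)
131 + 34 = 165

165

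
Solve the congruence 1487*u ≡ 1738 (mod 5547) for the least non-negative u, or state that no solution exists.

128

gcd(1487, 5547) = 1, so a unique solution mod 5547 exists.
1487⁻¹ ≡ 332 (mod 5547).
u ≡ 332*1738 ≡ 128 (mod 5547).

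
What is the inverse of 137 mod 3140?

573

3140 = 22·137 + 126
137 = 1·126 + 11
126 = 11·11 + 5
11 = 2·5 + 1
5 = 5·1 + 0
gcd(137, 3140) = 1, so the inverse exists.
Back-substitute for 1:
1 = 1·11 − 2·5
  = −2·126 + 23·11
  = 23·137 − 25·126
  = −25·3140 + 573·137
So 137⁻¹ ≡ 573 (mod 3140).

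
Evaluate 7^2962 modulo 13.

4

2962 in binary is 101110010010, i.e. 2962 = 2048 + 512 + 256 + 128 + 16 + 2.
7^1 ≡ 7 (mod 13)
7^2 ≡ 7^2 = 49 ≡ 10 (mod 13)
7^4 ≡ 10^2 = 100 ≡ 9 (mod 13)
7^8 ≡ 9^2 = 81 ≡ 3 (mod 13)
7^16 ≡ 3^2 = 9 (mod 13)
7^32 ≡ 9^2 = 81 ≡ 3 (mod 13)
7^64 ≡ 3^2 = 9 (mod 13)
7^128 ≡ 9^2 = 81 ≡ 3 (mod 13)
7^256 ≡ 3^2 = 9 (mod 13)
7^512 ≡ 9^2 = 81 ≡ 3 (mod 13)
7^1024 ≡ 3^2 = 9 (mod 13)
7^2048 ≡ 9^2 = 81 ≡ 3 (mod 13)
7^2962 = 7^2048 × 7^512 × 7^256 × 7^128 × 7^16 × 7^2 ≡ 3 × 3 × 9 × 3 × 9 × 10 (mod 13).
Accumulate the product:
3 × 3 = 9
9 × 9 = 81 ≡ 3
3 × 3 = 9
9 × 9 = 81 ≡ 3
3 × 10 = 30 ≡ 4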